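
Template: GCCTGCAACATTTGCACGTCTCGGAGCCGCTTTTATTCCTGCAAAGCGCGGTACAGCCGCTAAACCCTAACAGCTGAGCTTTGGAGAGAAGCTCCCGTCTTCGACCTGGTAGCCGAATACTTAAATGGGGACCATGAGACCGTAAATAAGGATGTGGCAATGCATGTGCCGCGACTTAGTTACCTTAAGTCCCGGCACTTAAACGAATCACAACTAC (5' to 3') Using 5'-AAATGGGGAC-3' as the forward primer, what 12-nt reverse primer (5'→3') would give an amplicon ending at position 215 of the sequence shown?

The forward primer binds at positions 123–132; the product's 3' end on the top strand is position 215.
The reverse primer anneals to the top strand over positions 204–215, i.e. to CGAATCACAACT.
Its sequence written 5'→3' is the reverse complement: AGTTGTGATTCG.

5'-AGTTGTGATTCG-3'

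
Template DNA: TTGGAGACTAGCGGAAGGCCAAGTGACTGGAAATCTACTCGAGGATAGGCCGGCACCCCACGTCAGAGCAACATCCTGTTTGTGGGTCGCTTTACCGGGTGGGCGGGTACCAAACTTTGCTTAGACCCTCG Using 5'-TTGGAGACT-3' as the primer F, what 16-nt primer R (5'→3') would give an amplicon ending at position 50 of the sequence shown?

The forward primer binds at positions 1–9; the product's 3' end on the top strand is position 50.
The reverse primer anneals to the top strand over positions 35–50, i.e. to CTACTCGAGGATAGGC.
Its sequence written 5'→3' is the reverse complement: GCCTATCCTCGAGTAG.

5'-GCCTATCCTCGAGTAG-3'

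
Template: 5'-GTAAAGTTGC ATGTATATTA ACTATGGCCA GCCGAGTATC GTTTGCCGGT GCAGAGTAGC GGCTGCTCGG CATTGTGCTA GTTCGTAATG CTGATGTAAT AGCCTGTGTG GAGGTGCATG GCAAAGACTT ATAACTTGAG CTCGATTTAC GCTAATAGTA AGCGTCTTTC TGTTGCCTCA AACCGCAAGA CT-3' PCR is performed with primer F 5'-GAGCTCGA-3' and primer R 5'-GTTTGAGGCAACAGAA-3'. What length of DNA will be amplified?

46 bp

Scanning the template, GAGCTCGA occurs at positions 138–145; this primer anneals to the bottom strand there with its 3' end pointing downstream.
Taking the reverse complement of GTTTGAGGCAACAGAA gives TTCTGTTGCCTCAAAC, found at positions 168–183 on the template; the primer anneals here to the top strand with its 3' end pointing upstream.
Product length = (reverse-primer end) − (forward-primer start) + 1 = 183 − 138 + 1 = 46 bp.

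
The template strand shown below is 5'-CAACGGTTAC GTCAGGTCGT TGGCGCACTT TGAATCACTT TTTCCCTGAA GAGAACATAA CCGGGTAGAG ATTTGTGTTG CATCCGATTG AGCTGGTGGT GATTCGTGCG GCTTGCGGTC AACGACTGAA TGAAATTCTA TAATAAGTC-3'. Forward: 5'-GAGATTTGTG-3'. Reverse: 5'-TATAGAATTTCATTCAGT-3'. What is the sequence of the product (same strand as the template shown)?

5'-GAGATTTGTGTTGCATCCGATTGAGCTGGTGGTGATTCGTGCGGCTTGCGGTCAACGACTGAATGAAATTCTATA-3'

Scanning the template, GAGATTTGTG occurs at positions 68–77; this primer anneals to the bottom strand there with its 3' end pointing downstream.
Taking the reverse complement of TATAGAATTTCATTCAGT gives ACTGAATGAAATTCTATA, found at positions 125–142 on the template; the primer anneals here to the top strand with its 3' end pointing upstream.
The product is the template from position 68 through 142 (75 bp).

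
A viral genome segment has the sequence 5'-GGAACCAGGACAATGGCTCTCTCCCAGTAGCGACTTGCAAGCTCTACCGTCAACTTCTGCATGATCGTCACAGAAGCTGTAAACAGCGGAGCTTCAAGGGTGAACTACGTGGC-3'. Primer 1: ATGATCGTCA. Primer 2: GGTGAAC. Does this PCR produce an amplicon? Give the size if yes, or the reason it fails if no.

Primer 1 (ATGATCGTCA) matches the top strand at positions 61–70 (3' end points downstream).
Primer 2 (GGTGAAC) also matches the top strand directly, at positions 99–105 — its reverse complement GTTCACC is not present.
Both primers anneal to the bottom strand with 3' ends pointing the same way, so neither can prime synthesis back toward the other.

No product — both primers anneal to the same strand and extend in the same direction.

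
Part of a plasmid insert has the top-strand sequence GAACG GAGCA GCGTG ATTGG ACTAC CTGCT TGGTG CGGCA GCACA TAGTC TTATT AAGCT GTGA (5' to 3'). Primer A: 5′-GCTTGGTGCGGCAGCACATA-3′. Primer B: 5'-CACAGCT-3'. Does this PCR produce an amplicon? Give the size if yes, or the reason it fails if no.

Primer A (GCTTGGTGCGGCAGCACATA) matches the top strand at positions 28–47; it acts as a forward primer.
Primer B's reverse complement is AGCTGTG, matching the top strand at positions 57–63; it acts as a reverse primer.
The 3' ends face each other across positions 28–63, giving a 36 bp product.

Yes — a 36 bp product.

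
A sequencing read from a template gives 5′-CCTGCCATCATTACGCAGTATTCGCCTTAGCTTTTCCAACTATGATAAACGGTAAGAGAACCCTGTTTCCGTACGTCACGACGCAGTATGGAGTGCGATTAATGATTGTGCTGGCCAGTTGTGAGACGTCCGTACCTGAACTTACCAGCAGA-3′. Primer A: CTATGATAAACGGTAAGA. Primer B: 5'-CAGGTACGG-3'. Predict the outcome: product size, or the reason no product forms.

Yes — a 99 bp product.

Primer A (CTATGATAAACGGTAAGA) matches the top strand at positions 40–57; it acts as a forward primer.
Primer B's reverse complement is CCGTACCTG, matching the top strand at positions 130–138; it acts as a reverse primer.
The 3' ends face each other across positions 40–138, giving a 99 bp product.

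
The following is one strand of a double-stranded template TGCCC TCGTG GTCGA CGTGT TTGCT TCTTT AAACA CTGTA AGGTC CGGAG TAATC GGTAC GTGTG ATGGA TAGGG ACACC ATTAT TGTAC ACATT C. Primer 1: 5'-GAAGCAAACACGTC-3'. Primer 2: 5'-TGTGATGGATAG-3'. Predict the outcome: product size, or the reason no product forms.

No product — the primers' 3' ends point away from each other.

Primer 1 (GAAGCAAACACGTC) has reverse complement GACGTGTTTGCTTC, which matches the top strand at positions 14–27; primer 1 anneals to the top strand there with its 3' end pointing upstream toward position 14.
Primer 2 (TGTGATGGATAG) matches the top strand directly at positions 62–73; it anneals to the bottom strand with its 3' end pointing downstream toward position 73.
The 3' ends diverge (primer 1 extends toward position 1, primer 2 toward position 96), so the primers never converge on a shared product.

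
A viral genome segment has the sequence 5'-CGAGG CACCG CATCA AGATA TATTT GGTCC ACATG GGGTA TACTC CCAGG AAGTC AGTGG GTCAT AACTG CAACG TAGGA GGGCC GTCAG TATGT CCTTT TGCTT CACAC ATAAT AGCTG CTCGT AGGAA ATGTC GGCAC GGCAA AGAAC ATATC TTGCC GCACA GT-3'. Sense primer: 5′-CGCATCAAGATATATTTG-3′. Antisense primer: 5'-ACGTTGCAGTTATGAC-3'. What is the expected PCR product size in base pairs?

68 bp

Forward primer CGCATCAAGATATATTTG is found on the top strand at positions 9–26.
The reverse primer's reverse complement is GTCATAACTGCAACGT, which matches the template at positions 61–76.
Product length = (reverse-primer end) − (forward-primer start) + 1 = 76 − 9 + 1 = 68 bp.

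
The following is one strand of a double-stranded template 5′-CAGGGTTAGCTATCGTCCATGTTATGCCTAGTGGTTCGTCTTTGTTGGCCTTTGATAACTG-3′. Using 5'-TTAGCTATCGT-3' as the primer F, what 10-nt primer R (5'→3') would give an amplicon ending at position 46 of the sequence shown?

5'-AACAAAGACG-3'

The forward primer binds at positions 6–16; the product's 3' end on the top strand is position 46.
The reverse primer anneals to the top strand over positions 37–46, i.e. to CGTCTTTGTT.
Its sequence written 5'→3' is the reverse complement: AACAAAGACG.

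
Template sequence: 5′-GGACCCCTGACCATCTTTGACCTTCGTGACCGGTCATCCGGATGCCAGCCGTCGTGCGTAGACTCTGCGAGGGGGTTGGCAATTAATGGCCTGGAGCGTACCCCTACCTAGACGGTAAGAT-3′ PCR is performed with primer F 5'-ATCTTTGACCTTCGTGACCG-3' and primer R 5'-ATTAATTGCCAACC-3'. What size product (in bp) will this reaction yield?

75 bp

The forward primer matches the template at positions 13–32.
The reverse primer's reverse complement is GGTTGGCAATTAAT, which matches the template at positions 74–87.
Product length = (reverse-primer end) − (forward-primer start) + 1 = 87 − 13 + 1 = 75 bp.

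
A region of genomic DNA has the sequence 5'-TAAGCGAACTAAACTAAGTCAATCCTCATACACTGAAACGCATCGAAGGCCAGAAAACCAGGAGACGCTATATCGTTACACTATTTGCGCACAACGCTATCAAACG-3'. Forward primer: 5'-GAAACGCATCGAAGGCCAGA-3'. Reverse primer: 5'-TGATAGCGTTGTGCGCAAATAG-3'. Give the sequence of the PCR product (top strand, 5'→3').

Scanning the template, GAAACGCATCGAAGGCCAGA occurs at positions 35–54; this primer anneals to the bottom strand there with its 3' end pointing downstream.
The reverse primer's reverse complement is CTATTTGCGCACAACGCTATCA, which matches the template at positions 81–102.
The product is the template from position 35 through 102 (68 bp).

5'-GAAACGCATCGAAGGCCAGAAAACCAGGAGACGCTATATCGTTACACTATTTGCGCACAACGCTATCA-3'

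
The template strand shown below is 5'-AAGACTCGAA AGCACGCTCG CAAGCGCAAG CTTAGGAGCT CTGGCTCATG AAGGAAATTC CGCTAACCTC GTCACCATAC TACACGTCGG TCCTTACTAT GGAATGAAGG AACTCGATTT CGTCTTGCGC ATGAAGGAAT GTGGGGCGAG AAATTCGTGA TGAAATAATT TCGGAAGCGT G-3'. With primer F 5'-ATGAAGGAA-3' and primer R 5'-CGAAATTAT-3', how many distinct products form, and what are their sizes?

The forward primer ATGAAGGAA matches the top strand at positions 48–56, 104–112, 131–139.
The reverse primer's reverse complement is ATAATTTCG, matching at positions 165–173.
Each forward site pairs with the reverse site to give a product ending at position 173: sizes 126, 70, 43 bp.

Three products: 126 bp, 70 bp, 43 bp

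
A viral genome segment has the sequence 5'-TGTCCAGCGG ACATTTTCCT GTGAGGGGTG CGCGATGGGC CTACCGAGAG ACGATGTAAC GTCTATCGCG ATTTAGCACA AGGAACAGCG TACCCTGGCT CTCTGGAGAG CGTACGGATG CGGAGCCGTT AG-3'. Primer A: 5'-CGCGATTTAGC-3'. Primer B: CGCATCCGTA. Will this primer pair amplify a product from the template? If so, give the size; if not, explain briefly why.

Yes — a 56 bp product.

Primer A (CGCGATTTAGC) matches the top strand at positions 67–77; it acts as a forward primer.
Primer B's reverse complement is TACGGATGCG, matching the top strand at positions 113–122; it acts as a reverse primer.
The 3' ends face each other across positions 67–122, giving a 56 bp product.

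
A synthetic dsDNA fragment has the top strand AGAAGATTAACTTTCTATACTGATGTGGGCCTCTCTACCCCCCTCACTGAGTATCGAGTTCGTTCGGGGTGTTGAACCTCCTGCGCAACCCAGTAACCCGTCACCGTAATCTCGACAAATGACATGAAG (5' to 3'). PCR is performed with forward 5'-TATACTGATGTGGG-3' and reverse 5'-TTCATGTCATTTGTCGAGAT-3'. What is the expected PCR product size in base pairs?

The forward primer matches the template at positions 16–29.
Taking the reverse complement of TTCATGTCATTTGTCGAGAT gives ATCTCGACAAATGACATGAA, found at positions 109–128 on the template; the primer anneals here to the top strand with its 3' end pointing upstream.
Product length = (reverse-primer end) − (forward-primer start) + 1 = 128 − 16 + 1 = 113 bp.

113 bp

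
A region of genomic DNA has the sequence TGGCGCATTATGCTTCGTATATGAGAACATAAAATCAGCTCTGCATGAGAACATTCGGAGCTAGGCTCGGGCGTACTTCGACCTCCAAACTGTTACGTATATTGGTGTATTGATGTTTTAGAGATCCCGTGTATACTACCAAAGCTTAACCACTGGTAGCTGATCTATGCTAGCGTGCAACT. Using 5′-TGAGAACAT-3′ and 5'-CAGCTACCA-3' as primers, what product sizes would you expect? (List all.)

141 bp, 117 bp

The forward primer TGAGAACAT matches the top strand at positions 22–30, 46–54.
The reverse primer's reverse complement is TGGTAGCTG, matching at positions 154–162.
Each forward site pairs with the reverse site to give a product ending at position 162: sizes 141, 117 bp.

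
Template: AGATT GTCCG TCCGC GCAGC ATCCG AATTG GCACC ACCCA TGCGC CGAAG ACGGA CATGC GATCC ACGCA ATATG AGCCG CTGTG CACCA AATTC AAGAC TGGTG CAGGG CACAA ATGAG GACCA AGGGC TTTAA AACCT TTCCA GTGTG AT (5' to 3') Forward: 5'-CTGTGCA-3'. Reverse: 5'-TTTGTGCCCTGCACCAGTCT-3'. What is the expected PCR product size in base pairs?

Scanning the template, CTGTGCA occurs at positions 81–87; this primer anneals to the bottom strand there with its 3' end pointing downstream.
Reverse complement of the reverse primer: AGACTGGTGCAGGGCACAAA. This occurs on the top strand at positions 97–116.
Amplicon spans positions 81–116: 36 bp.

36 bp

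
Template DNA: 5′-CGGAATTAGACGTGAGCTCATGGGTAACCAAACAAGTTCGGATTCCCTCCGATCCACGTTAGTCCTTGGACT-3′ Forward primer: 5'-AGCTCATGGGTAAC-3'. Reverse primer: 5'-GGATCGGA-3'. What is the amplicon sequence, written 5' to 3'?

5'-AGCTCATGGGTAACCAAACAAGTTCGGATTCCCTCCGATCC-3'

Forward primer AGCTCATGGGTAAC is found on the top strand at positions 15–28.
Reverse complement of the reverse primer: TCCGATCC. This occurs on the top strand at positions 48–55.
The product is the template from position 15 through 55 (41 bp).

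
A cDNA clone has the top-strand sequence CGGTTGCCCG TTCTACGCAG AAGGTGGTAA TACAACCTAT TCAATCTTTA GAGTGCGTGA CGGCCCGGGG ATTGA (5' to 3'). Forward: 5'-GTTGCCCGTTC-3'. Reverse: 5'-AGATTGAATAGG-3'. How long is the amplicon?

Forward primer GTTGCCCGTTC is found on the top strand at positions 3–13.
Taking the reverse complement of AGATTGAATAGG gives CCTATTCAATCT, found at positions 36–47 on the template; the primer anneals here to the top strand with its 3' end pointing upstream.
Amplicon spans positions 3–47: 45 bp.

45 bp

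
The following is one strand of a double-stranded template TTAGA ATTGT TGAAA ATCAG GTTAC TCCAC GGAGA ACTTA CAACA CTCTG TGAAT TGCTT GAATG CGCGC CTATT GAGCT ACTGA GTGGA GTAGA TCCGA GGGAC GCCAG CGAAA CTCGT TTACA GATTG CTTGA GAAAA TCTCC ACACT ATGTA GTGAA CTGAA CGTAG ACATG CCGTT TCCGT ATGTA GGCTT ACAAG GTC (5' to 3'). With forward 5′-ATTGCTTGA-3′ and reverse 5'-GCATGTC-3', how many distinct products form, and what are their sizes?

The forward primer ATTGCTTGA matches the top strand at positions 54–62, 127–135.
The reverse primer's reverse complement is GACATGC, matching at positions 170–176.
Each forward site pairs with the reverse site to give a product ending at position 176: sizes 123, 50 bp.

Two products: 123 bp, 50 bp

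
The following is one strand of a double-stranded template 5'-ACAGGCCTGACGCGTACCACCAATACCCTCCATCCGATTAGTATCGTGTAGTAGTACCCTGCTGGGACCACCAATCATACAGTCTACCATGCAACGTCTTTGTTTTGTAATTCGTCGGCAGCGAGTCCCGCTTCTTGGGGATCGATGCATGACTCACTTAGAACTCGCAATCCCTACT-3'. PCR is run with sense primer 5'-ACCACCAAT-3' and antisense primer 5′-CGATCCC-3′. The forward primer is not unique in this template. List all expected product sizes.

The forward primer ACCACCAAT matches the top strand at positions 16–24, 67–75.
The reverse primer's reverse complement is GGGATCG, matching at positions 138–144.
Each forward site pairs with the reverse site to give a product ending at position 144: sizes 129, 78 bp.

129 bp, 78 bp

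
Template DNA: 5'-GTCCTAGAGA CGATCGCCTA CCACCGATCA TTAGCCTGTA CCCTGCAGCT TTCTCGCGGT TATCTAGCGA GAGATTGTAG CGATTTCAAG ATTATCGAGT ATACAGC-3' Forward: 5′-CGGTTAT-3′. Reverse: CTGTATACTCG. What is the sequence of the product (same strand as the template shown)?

5'-CGGTTATCTAGCGAGAGATTGTAGCGATTTCAAGATTATCGAGTATACAG-3'

The forward primer matches the template at positions 57–63.
Reverse complement of the reverse primer: CGAGTATACAG. This occurs on the top strand at positions 96–106.
The product is the template from position 57 through 106 (50 bp).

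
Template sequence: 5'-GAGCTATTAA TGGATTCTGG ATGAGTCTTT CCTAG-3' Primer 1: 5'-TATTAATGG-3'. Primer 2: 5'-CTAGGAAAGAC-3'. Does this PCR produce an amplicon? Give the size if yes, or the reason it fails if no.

Primer 1 (TATTAATGG) matches the top strand at positions 5–13; it acts as a forward primer.
Primer 2's reverse complement is GTCTTTCCTAG, matching the top strand at positions 25–35; it acts as a reverse primer.
The 3' ends face each other across positions 5–35, giving a 31 bp product.

Yes — a 31 bp product.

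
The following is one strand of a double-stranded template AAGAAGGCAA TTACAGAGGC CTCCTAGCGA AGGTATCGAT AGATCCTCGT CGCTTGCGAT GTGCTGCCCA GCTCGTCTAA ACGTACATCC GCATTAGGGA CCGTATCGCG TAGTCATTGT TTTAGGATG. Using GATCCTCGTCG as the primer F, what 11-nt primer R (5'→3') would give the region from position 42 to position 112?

5'-TACGCGATACG-3'

The product's 3' end on the top strand is position 112.
The reverse primer anneals to the top strand over positions 102–112, i.e. to CGTATCGCGTA.
Its sequence written 5'→3' is the reverse complement: TACGCGATACG.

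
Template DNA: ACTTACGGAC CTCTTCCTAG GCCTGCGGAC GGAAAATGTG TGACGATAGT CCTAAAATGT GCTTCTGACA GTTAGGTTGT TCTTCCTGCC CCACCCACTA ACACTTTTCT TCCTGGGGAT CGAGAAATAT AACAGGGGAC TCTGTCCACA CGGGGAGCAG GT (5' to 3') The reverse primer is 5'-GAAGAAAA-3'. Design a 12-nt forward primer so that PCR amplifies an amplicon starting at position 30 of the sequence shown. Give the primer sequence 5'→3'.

5'-CGGAAAATGTGT-3'

The reverse primer's reverse complement TTTTCTTC matches the template at positions 105–112; the product starts at position 30.
The forward primer is identical to the top strand over positions 30–41: CGGAAAATGTGT.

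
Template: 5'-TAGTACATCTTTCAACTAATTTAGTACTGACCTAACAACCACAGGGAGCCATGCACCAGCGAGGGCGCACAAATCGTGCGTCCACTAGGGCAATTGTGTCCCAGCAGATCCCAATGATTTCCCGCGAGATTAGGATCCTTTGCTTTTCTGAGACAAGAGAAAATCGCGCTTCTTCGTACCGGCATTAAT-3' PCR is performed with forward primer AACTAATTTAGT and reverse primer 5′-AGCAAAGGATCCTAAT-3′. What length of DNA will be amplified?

The forward primer matches the template at positions 14–25.
The reverse primer's reverse complement is ATTAGGATCCTTTGCT, which matches the template at positions 129–144.
The product runs from position 14 to position 144, so its length is 144 − 14 + 1 = 131 bp.

131 bp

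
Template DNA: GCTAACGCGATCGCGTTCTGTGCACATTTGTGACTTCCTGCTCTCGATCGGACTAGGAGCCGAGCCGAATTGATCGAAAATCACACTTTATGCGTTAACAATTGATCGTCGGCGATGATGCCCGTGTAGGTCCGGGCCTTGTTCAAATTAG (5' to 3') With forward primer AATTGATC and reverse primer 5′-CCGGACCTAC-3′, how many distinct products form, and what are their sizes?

Two products: 68 bp, 36 bp

The forward primer AATTGATC matches the top strand at positions 68–75, 100–107.
The reverse primer's reverse complement is GTAGGTCCGG, matching at positions 126–135.
Each forward site pairs with the reverse site to give a product ending at position 135: sizes 68, 36 bp.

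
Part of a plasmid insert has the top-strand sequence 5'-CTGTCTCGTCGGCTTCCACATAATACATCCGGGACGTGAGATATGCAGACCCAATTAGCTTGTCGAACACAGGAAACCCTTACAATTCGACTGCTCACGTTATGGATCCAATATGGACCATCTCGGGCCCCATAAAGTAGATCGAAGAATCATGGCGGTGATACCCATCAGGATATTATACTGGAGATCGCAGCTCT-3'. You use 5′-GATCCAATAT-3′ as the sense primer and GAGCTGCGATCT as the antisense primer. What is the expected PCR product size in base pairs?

92 bp

Forward primer GATCCAATAT is found on the top strand at positions 105–114.
Taking the reverse complement of GAGCTGCGATCT gives AGATCGCAGCTC, found at positions 185–196 on the template; the primer anneals here to the top strand with its 3' end pointing upstream.
Amplicon spans positions 105–196: 92 bp.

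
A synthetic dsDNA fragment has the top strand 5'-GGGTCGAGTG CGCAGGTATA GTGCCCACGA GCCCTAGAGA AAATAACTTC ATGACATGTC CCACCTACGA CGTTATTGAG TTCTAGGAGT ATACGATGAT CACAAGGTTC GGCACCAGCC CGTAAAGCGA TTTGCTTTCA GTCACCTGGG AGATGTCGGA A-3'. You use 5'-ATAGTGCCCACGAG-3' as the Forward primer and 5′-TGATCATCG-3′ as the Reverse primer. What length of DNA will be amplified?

85 bp

The forward primer matches the template at positions 18–31.
Reverse complement of the reverse primer: CGATGATCA. This occurs on the top strand at positions 94–102.
Amplicon spans positions 18–102: 85 bp.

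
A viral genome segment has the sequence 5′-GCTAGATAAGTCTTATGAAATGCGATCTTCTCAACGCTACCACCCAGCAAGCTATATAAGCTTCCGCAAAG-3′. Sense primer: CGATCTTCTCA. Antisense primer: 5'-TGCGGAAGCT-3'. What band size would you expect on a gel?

46 bp

Forward primer CGATCTTCTCA is found on the top strand at positions 23–33.
The reverse primer's reverse complement is AGCTTCCGCA, which matches the template at positions 59–68.
Product length = (reverse-primer end) − (forward-primer start) + 1 = 68 − 23 + 1 = 46 bp.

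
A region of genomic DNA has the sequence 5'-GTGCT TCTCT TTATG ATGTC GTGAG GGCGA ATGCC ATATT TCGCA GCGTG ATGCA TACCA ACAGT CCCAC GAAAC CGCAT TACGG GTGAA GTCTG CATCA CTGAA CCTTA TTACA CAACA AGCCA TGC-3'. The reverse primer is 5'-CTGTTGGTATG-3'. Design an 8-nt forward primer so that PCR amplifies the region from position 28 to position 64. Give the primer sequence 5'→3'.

The reverse primer's reverse complement CATACCAACAG matches the template at positions 54–64; the product starts at position 28.
The forward primer is identical to the top strand over positions 28–35: CGAATGCC.

5'-CGAATGCC-3'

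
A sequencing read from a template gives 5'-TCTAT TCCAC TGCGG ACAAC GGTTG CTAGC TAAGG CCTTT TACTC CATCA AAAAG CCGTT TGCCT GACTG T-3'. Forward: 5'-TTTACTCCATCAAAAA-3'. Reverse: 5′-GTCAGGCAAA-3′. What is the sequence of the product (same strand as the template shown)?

Scanning the template, TTTACTCCATCAAAAA occurs at positions 39–54; this primer anneals to the bottom strand there with its 3' end pointing downstream.
Taking the reverse complement of GTCAGGCAAA gives TTTGCCTGAC, found at positions 59–68 on the template; the primer anneals here to the top strand with its 3' end pointing upstream.
The product is the template from position 39 through 68 (30 bp).

5'-TTTACTCCATCAAAAAGCCGTTTGCCTGAC-3'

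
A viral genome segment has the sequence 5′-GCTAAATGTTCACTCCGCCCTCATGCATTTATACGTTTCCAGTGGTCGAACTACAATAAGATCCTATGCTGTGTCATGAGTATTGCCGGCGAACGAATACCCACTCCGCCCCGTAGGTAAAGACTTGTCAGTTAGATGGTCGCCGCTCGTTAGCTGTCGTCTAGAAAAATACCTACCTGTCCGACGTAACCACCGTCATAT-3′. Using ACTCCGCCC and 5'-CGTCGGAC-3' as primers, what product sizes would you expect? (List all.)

175 bp, 84 bp

The forward primer ACTCCGCCC matches the top strand at positions 12–20, 103–111.
The reverse primer's reverse complement is GTCCGACG, matching at positions 179–186.
Each forward site pairs with the reverse site to give a product ending at position 186: sizes 175, 84 bp.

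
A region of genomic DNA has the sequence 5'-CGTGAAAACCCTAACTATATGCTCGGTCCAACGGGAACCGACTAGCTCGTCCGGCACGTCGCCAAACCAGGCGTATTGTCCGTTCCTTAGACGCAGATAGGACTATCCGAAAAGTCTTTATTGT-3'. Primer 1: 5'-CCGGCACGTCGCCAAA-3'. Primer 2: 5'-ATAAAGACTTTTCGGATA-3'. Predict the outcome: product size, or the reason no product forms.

Primer 1 (CCGGCACGTCGCCAAA) matches the top strand at positions 51–66; it acts as a forward primer.
Primer 2's reverse complement is TATCCGAAAAGTCTTTAT, matching the top strand at positions 104–121; it acts as a reverse primer.
The 3' ends face each other across positions 51–121, giving a 71 bp product.

Yes — a 71 bp product.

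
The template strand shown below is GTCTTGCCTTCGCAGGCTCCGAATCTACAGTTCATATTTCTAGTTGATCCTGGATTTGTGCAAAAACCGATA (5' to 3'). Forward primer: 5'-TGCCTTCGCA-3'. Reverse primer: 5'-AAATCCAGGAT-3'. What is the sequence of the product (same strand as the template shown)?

5'-TGCCTTCGCAGGCTCCGAATCTACAGTTCATATTTCTAGTTGATCCTGGATTT-3'

Forward primer TGCCTTCGCA is found on the top strand at positions 5–14.
The reverse primer's reverse complement is ATCCTGGATTT, which matches the template at positions 47–57.
The product is the template from position 5 through 57 (53 bp).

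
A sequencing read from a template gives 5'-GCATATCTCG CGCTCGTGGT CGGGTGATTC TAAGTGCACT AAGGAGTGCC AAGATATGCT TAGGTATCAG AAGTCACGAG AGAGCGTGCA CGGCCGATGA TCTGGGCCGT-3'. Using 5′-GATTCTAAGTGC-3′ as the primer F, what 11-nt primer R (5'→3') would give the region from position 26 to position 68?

5'-GATACCTAAGC-3'

The product's 3' end on the top strand is position 68.
The reverse primer anneals to the top strand over positions 58–68, i.e. to GCTTAGGTATC.
Its sequence written 5'→3' is the reverse complement: GATACCTAAGC.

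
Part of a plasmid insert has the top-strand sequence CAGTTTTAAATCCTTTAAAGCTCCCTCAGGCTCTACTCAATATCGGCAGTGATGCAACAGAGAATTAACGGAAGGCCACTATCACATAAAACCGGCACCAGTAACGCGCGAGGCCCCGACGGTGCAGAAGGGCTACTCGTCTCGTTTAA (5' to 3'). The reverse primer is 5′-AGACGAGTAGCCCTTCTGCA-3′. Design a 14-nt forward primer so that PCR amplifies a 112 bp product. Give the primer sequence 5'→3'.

5'-CTCTACTCAATATC-3'

The reverse primer's reverse complement TGCAGAAGGGCTACTCGTCT matches the template at positions 123–142, so the product ends at position 142.
A 112 bp product then starts at position 142 − 112 + 1 = 31.
The forward primer is identical to the top strand there: CTCTACTCAATATC.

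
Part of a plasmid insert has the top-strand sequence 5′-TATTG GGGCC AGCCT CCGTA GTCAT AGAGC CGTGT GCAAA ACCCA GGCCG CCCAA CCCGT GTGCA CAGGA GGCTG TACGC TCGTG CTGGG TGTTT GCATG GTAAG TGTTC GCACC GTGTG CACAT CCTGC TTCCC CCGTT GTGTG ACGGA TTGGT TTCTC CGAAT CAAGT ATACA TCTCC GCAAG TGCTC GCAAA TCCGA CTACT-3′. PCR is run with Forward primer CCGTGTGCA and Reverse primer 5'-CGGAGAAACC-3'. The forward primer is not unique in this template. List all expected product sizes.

The forward primer CCGTGTGCA matches the top strand at positions 30–38, 57–65, 114–122.
The reverse primer's reverse complement is GGTTTCTCCG, matching at positions 153–162.
Each forward site pairs with the reverse site to give a product ending at position 162: sizes 133, 106, 49 bp.

133 bp, 106 bp, 49 bp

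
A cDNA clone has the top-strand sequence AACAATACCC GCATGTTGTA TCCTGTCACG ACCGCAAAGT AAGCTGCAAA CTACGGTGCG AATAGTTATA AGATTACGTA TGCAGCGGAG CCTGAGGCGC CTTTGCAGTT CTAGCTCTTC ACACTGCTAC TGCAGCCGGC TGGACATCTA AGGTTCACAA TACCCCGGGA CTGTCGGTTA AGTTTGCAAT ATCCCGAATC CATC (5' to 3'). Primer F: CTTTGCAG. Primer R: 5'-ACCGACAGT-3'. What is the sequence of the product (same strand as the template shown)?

The forward primer matches the template at positions 101–108.
The reverse primer's reverse complement is ACTGTCGGT, which matches the template at positions 170–178.
The product is the template from position 101 through 178 (78 bp).

5'-CTTTGCAGTTCTAGCTCTTCACACTGCTACTGCAGCCGGCTGGACATCTAAGGTTCACAATACCCCGGGACTGTCGGT-3'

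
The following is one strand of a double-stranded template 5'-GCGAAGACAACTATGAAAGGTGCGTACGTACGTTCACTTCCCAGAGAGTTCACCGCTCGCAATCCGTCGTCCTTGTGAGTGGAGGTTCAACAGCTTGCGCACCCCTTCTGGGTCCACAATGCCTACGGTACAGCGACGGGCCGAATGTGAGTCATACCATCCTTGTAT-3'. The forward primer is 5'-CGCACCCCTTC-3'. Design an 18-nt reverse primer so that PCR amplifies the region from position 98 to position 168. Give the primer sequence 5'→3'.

5'-ATACAAGGATGGTATGAC-3'

The product's 3' end on the top strand is position 168.
The reverse primer anneals to the top strand over positions 151–168, i.e. to GTCATACCATCCTTGTAT.
Its sequence written 5'→3' is the reverse complement: ATACAAGGATGGTATGAC.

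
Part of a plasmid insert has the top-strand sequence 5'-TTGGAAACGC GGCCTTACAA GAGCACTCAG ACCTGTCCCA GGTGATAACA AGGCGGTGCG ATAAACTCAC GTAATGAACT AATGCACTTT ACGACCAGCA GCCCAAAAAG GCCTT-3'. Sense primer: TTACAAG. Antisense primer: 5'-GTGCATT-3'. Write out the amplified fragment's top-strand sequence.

5'-TTACAAGAGCACTCAGACCTGTCCCAGGTGATAACAAGGCGGTGCGATAAACTCACGTAATGAACTAATGCAC-3'

Forward primer TTACAAG is found on the top strand at positions 15–21.
Reverse complement of the reverse primer: AATGCAC. This occurs on the top strand at positions 81–87.
The product is the template from position 15 through 87 (73 bp).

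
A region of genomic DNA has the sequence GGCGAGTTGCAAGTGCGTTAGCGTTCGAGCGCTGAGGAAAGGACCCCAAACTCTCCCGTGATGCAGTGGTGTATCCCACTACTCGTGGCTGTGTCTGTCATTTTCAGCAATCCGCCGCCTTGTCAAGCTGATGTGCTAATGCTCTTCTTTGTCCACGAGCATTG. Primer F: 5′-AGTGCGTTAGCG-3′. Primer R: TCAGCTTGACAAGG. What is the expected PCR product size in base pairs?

120 bp

Forward primer AGTGCGTTAGCG is found on the top strand at positions 12–23.
Taking the reverse complement of TCAGCTTGACAAGG gives CCTTGTCAAGCTGA, found at positions 118–131 on the template; the primer anneals here to the top strand with its 3' end pointing upstream.
Amplicon spans positions 12–131: 120 bp.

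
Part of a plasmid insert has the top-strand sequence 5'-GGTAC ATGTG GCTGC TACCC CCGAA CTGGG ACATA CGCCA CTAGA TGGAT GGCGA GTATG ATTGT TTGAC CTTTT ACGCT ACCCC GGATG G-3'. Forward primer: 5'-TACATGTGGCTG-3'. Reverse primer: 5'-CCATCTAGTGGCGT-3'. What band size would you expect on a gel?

Scanning the template, TACATGTGGCTG occurs at positions 3–14; this primer anneals to the bottom strand there with its 3' end pointing downstream.
The reverse primer's reverse complement is ACGCCACTAGATGG, which matches the template at positions 35–48.
Product length = (reverse-primer end) − (forward-primer start) + 1 = 48 − 3 + 1 = 46 bp.

46 bp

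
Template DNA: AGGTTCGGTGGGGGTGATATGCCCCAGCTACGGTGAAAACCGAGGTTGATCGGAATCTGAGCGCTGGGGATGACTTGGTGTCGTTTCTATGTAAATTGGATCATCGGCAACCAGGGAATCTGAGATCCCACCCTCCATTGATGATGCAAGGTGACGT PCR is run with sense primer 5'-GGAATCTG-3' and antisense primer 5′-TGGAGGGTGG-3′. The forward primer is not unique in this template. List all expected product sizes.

86 bp, 23 bp

The forward primer GGAATCTG matches the top strand at positions 52–59, 115–122.
The reverse primer's reverse complement is CCACCCTCCA, matching at positions 128–137.
Each forward site pairs with the reverse site to give a product ending at position 137: sizes 86, 23 bp.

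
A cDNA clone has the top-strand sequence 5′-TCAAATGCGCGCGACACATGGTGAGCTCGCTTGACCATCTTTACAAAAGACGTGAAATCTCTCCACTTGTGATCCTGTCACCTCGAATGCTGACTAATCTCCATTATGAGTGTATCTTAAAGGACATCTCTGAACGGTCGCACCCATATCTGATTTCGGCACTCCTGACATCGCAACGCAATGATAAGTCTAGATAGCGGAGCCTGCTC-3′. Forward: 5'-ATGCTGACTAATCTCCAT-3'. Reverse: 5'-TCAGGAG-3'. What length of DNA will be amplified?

82 bp

The forward primer matches the template at positions 87–104.
Taking the reverse complement of TCAGGAG gives CTCCTGA, found at positions 162–168 on the template; the primer anneals here to the top strand with its 3' end pointing upstream.
The product runs from position 87 to position 168, so its length is 168 − 87 + 1 = 82 bp.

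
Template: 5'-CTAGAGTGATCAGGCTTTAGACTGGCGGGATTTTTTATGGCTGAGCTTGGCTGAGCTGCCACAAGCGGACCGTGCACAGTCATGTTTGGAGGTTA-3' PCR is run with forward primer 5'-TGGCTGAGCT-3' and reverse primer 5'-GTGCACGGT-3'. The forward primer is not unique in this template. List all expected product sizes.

The forward primer TGGCTGAGCT matches the top strand at positions 38–47, 48–57.
The reverse primer's reverse complement is ACCGTGCAC, matching at positions 69–77.
Each forward site pairs with the reverse site to give a product ending at position 77: sizes 40, 30 bp.

40 bp, 30 bp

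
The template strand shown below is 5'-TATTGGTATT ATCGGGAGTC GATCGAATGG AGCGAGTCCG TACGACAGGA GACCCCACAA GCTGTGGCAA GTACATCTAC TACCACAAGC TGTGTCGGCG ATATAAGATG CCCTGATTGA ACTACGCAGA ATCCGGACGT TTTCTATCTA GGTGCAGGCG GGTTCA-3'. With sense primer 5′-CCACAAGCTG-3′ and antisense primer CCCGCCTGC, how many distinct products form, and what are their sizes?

The forward primer CCACAAGCTG matches the top strand at positions 55–64, 83–92.
The reverse primer's reverse complement is GCAGGCGGG, matching at positions 154–162.
Each forward site pairs with the reverse site to give a product ending at position 162: sizes 108, 80 bp.

Two products: 108 bp, 80 bp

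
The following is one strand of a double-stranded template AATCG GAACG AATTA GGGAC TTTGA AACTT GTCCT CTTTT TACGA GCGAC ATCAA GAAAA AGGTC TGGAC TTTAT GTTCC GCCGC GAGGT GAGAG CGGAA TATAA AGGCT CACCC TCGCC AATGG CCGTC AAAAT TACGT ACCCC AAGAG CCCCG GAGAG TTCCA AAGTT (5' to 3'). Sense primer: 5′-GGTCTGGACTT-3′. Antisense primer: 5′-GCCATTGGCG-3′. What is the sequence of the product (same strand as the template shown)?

5'-GGTCTGGACTTTATGTTCCGCCGCGAGGTGAGAGCGGAATATAAAGGCTCACCCTCGCCAATGGC-3'

Forward primer GGTCTGGACTT is found on the top strand at positions 62–72.
The reverse primer's reverse complement is CGCCAATGGC, which matches the template at positions 117–126.
The product is the template from position 62 through 126 (65 bp).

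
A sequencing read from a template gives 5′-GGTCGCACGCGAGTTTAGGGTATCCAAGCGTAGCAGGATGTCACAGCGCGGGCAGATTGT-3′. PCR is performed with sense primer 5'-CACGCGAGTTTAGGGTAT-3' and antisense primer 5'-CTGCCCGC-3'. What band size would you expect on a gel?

50 bp

Scanning the template, CACGCGAGTTTAGGGTAT occurs at positions 6–23; this primer anneals to the bottom strand there with its 3' end pointing downstream.
Reverse complement of the reverse primer: GCGGGCAG. This occurs on the top strand at positions 48–55.
Amplicon spans positions 6–55: 50 bp.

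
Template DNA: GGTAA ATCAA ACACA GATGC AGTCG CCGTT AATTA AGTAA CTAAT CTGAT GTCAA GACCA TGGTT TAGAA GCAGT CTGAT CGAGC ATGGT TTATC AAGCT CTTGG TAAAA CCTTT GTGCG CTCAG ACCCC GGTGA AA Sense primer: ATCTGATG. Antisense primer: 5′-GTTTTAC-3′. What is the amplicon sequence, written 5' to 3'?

Forward primer ATCTGATG is found on the top strand at positions 44–51.
Reverse complement of the reverse primer: GTAAAAC. This occurs on the top strand at positions 105–111.
The product is the template from position 44 through 111 (68 bp).

5'-ATCTGATGTCAAGACCATGGTTTAGAAGCAGTCTGATCGAGCATGGTTTATCAAGCTCTTGGTAAAAC-3'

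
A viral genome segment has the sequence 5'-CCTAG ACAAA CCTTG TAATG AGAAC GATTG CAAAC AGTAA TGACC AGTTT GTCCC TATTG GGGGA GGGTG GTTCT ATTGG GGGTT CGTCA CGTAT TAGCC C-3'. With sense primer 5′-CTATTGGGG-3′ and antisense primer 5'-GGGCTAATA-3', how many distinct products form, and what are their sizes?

Two products: 47 bp, 28 bp

The forward primer CTATTGGGG matches the top strand at positions 55–63, 74–82.
The reverse primer's reverse complement is TATTAGCCC, matching at positions 93–101.
Each forward site pairs with the reverse site to give a product ending at position 101: sizes 47, 28 bp.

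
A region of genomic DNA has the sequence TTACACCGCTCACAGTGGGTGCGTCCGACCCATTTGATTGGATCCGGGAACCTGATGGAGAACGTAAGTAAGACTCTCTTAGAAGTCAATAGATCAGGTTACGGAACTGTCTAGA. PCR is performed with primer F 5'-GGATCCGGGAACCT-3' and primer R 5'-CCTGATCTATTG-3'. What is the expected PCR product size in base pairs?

59 bp

Forward primer GGATCCGGGAACCT is found on the top strand at positions 40–53.
Taking the reverse complement of CCTGATCTATTG gives CAATAGATCAGG, found at positions 87–98 on the template; the primer anneals here to the top strand with its 3' end pointing upstream.
The product runs from position 40 to position 98, so its length is 98 − 40 + 1 = 59 bp.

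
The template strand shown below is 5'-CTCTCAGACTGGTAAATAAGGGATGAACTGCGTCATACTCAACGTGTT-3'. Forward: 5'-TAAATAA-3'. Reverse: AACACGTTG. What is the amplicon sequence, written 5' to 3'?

The forward primer matches the template at positions 13–19.
Reverse complement of the reverse primer: CAACGTGTT. This occurs on the top strand at positions 40–48.
The product is the template from position 13 through 48 (36 bp).

5'-TAAATAAGGGATGAACTGCGTCATACTCAACGTGTT-3'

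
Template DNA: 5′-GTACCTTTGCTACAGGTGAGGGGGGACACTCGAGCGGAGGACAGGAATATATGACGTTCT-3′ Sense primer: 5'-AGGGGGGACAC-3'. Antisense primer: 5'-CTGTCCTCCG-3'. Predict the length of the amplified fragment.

Scanning the template, AGGGGGGACAC occurs at positions 19–29; this primer anneals to the bottom strand there with its 3' end pointing downstream.
Reverse complement of the reverse primer: CGGAGGACAG. This occurs on the top strand at positions 35–44.
Amplicon spans positions 19–44: 26 bp.

26 bp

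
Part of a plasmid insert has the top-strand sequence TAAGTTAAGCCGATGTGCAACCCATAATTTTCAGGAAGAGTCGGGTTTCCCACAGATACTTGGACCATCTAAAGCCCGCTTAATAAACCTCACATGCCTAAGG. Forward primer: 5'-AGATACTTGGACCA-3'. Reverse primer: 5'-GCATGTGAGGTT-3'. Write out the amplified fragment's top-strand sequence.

5'-AGATACTTGGACCATCTAAAGCCCGCTTAATAAACCTCACATGC-3'

The forward primer matches the template at positions 54–67.
Taking the reverse complement of GCATGTGAGGTT gives AACCTCACATGC, found at positions 86–97 on the template; the primer anneals here to the top strand with its 3' end pointing upstream.
The product is the template from position 54 through 97 (44 bp).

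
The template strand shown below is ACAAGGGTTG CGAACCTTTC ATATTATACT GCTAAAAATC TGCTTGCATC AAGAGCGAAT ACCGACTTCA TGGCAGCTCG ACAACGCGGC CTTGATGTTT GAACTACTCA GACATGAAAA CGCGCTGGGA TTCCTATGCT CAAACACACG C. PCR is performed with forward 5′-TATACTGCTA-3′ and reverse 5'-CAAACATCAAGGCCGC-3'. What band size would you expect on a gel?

Forward primer TATACTGCTA is found on the top strand at positions 25–34.
Taking the reverse complement of CAAACATCAAGGCCGC gives GCGGCCTTGATGTTTG, found at positions 86–101 on the template; the primer anneals here to the top strand with its 3' end pointing upstream.
Product length = (reverse-primer end) − (forward-primer start) + 1 = 101 − 25 + 1 = 77 bp.

77 bp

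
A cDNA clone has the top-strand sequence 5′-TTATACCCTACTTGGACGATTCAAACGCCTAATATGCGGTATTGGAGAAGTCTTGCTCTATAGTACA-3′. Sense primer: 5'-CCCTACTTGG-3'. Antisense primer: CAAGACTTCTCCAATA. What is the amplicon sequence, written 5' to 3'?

Scanning the template, CCCTACTTGG occurs at positions 6–15; this primer anneals to the bottom strand there with its 3' end pointing downstream.
The reverse primer's reverse complement is TATTGGAGAAGTCTTG, which matches the template at positions 40–55.
The product is the template from position 6 through 55 (50 bp).

5'-CCCTACTTGGACGATTCAAACGCCTAATATGCGGTATTGGAGAAGTCTTG-3'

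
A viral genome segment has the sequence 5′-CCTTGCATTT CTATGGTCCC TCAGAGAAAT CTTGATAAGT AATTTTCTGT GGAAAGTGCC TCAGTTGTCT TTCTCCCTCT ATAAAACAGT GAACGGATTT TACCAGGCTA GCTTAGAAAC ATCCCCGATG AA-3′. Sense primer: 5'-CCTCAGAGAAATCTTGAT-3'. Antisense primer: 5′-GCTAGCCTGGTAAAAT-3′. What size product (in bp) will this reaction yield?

94 bp

Forward primer CCTCAGAGAAATCTTGAT is found on the top strand at positions 19–36.
The reverse primer's reverse complement is ATTTTACCAGGCTAGC, which matches the template at positions 97–112.
The product runs from position 19 to position 112, so its length is 112 − 19 + 1 = 94 bp.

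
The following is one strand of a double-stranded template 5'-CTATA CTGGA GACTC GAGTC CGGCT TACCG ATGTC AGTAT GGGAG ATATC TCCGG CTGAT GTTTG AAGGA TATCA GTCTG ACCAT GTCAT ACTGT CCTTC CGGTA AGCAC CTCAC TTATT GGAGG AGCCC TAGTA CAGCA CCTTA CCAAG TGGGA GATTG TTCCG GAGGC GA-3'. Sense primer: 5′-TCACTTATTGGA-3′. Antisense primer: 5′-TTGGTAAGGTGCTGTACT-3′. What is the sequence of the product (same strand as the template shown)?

The forward primer matches the template at positions 112–123.
Taking the reverse complement of TTGGTAAGGTGCTGTACT gives AGTACAGCACCTTACCAA, found at positions 132–149 on the template; the primer anneals here to the top strand with its 3' end pointing upstream.
The product is the template from position 112 through 149 (38 bp).

5'-TCACTTATTGGAGGAGCCCTAGTACAGCACCTTACCAA-3'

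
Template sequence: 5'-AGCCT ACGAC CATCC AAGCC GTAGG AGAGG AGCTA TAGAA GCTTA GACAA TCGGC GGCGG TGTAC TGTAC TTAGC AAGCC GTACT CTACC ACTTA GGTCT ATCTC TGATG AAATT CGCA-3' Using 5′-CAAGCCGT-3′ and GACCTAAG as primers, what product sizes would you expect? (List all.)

The forward primer CAAGCCGT matches the top strand at positions 15–22, 75–82.
The reverse primer's reverse complement is CTTAGGTC, matching at positions 92–99.
Each forward site pairs with the reverse site to give a product ending at position 99: sizes 85, 25 bp.

85 bp, 25 bp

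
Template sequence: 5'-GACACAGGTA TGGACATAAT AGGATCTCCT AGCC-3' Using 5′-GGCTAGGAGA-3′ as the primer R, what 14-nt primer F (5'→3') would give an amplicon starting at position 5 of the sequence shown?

5'-CAGGTATGGACATA-3'

The reverse primer's reverse complement TCTCCTAGCC matches the template at positions 25–34; the product starts at position 5.
The forward primer is identical to the top strand over positions 5–18: CAGGTATGGACATA.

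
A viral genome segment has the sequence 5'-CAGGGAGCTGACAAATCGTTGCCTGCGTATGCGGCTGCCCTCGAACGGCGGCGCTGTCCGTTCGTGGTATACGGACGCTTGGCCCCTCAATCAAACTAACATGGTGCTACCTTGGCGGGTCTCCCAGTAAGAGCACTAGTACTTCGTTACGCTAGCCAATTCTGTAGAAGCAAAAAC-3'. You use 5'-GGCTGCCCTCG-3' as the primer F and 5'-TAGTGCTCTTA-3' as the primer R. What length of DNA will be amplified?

106 bp

Scanning the template, GGCTGCCCTCG occurs at positions 33–43; this primer anneals to the bottom strand there with its 3' end pointing downstream.
Reverse complement of the reverse primer: TAAGAGCACTA. This occurs on the top strand at positions 128–138.
The product runs from position 33 to position 138, so its length is 138 − 33 + 1 = 106 bp.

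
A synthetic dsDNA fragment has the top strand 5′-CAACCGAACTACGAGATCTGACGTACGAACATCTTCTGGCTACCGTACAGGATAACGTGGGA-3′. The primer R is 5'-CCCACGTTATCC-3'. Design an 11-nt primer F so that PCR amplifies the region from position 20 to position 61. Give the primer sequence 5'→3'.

The reverse primer's reverse complement GGATAACGTGGG matches the template at positions 50–61; the product starts at position 20.
The forward primer is identical to the top strand over positions 20–30: GACGTACGAAC.

5'-GACGTACGAAC-3'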